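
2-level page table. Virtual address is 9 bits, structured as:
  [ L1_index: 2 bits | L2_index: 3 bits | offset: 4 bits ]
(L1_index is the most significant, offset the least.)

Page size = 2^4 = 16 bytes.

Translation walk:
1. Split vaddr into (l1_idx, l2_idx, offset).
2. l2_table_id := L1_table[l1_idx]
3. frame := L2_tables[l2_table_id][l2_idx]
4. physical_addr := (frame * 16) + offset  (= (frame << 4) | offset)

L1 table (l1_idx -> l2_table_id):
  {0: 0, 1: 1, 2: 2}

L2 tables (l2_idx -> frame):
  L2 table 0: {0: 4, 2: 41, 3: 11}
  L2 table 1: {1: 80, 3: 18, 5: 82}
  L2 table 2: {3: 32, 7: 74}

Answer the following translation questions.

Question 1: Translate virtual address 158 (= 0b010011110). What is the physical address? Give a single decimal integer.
vaddr = 158 = 0b010011110
Split: l1_idx=1, l2_idx=1, offset=14
L1[1] = 1
L2[1][1] = 80
paddr = 80 * 16 + 14 = 1294

Answer: 1294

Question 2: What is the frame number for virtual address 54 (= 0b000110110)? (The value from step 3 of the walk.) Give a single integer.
vaddr = 54: l1_idx=0, l2_idx=3
L1[0] = 0; L2[0][3] = 11

Answer: 11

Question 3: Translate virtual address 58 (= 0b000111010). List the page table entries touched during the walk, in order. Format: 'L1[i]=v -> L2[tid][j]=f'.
Answer: L1[0]=0 -> L2[0][3]=11

Derivation:
vaddr = 58 = 0b000111010
Split: l1_idx=0, l2_idx=3, offset=10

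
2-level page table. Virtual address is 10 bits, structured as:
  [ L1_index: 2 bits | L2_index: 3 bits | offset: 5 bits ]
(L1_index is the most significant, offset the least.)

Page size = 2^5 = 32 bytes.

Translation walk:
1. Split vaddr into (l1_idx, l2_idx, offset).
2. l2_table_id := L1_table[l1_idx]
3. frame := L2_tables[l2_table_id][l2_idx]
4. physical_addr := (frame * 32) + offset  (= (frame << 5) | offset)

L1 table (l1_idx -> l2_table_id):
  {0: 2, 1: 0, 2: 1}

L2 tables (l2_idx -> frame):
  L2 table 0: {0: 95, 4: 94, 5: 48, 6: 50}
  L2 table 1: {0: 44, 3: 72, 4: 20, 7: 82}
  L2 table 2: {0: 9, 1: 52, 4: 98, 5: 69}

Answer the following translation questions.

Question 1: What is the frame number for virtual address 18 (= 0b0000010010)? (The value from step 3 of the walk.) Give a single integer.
Answer: 9

Derivation:
vaddr = 18: l1_idx=0, l2_idx=0
L1[0] = 2; L2[2][0] = 9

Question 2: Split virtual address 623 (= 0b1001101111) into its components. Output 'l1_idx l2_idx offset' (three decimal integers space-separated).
Answer: 2 3 15

Derivation:
vaddr = 623 = 0b1001101111
  top 2 bits -> l1_idx = 2
  next 3 bits -> l2_idx = 3
  bottom 5 bits -> offset = 15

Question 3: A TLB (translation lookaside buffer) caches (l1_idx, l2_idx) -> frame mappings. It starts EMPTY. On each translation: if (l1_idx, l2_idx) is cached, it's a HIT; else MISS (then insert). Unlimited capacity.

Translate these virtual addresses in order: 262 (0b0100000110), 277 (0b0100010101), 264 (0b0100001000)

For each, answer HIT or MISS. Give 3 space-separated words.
Answer: MISS HIT HIT

Derivation:
vaddr=262: (1,0) not in TLB -> MISS, insert
vaddr=277: (1,0) in TLB -> HIT
vaddr=264: (1,0) in TLB -> HIT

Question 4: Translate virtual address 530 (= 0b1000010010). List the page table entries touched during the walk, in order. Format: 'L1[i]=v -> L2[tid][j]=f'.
Answer: L1[2]=1 -> L2[1][0]=44

Derivation:
vaddr = 530 = 0b1000010010
Split: l1_idx=2, l2_idx=0, offset=18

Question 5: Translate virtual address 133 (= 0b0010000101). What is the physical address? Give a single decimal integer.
vaddr = 133 = 0b0010000101
Split: l1_idx=0, l2_idx=4, offset=5
L1[0] = 2
L2[2][4] = 98
paddr = 98 * 32 + 5 = 3141

Answer: 3141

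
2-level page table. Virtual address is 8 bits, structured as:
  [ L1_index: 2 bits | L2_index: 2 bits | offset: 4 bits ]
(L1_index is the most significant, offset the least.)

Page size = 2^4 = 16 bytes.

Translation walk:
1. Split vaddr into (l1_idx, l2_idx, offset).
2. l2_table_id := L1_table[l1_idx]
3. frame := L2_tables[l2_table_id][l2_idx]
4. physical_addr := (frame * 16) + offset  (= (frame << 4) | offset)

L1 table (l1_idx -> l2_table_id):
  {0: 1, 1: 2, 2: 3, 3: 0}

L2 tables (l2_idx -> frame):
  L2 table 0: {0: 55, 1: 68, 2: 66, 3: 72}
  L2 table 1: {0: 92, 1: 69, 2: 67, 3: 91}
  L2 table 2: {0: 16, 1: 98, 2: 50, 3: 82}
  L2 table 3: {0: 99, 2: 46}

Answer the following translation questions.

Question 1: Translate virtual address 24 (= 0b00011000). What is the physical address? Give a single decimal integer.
vaddr = 24 = 0b00011000
Split: l1_idx=0, l2_idx=1, offset=8
L1[0] = 1
L2[1][1] = 69
paddr = 69 * 16 + 8 = 1112

Answer: 1112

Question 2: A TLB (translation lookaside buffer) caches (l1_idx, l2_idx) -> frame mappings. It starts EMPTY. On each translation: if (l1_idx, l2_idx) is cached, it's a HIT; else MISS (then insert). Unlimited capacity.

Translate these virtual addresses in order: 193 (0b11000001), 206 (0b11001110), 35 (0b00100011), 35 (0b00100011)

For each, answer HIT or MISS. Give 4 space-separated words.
Answer: MISS HIT MISS HIT

Derivation:
vaddr=193: (3,0) not in TLB -> MISS, insert
vaddr=206: (3,0) in TLB -> HIT
vaddr=35: (0,2) not in TLB -> MISS, insert
vaddr=35: (0,2) in TLB -> HIT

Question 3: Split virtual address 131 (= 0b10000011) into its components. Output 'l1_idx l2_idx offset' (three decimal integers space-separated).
vaddr = 131 = 0b10000011
  top 2 bits -> l1_idx = 2
  next 2 bits -> l2_idx = 0
  bottom 4 bits -> offset = 3

Answer: 2 0 3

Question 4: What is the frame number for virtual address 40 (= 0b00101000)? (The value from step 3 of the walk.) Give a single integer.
vaddr = 40: l1_idx=0, l2_idx=2
L1[0] = 1; L2[1][2] = 67

Answer: 67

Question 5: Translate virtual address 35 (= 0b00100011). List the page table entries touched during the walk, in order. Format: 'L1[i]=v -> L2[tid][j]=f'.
Answer: L1[0]=1 -> L2[1][2]=67

Derivation:
vaddr = 35 = 0b00100011
Split: l1_idx=0, l2_idx=2, offset=3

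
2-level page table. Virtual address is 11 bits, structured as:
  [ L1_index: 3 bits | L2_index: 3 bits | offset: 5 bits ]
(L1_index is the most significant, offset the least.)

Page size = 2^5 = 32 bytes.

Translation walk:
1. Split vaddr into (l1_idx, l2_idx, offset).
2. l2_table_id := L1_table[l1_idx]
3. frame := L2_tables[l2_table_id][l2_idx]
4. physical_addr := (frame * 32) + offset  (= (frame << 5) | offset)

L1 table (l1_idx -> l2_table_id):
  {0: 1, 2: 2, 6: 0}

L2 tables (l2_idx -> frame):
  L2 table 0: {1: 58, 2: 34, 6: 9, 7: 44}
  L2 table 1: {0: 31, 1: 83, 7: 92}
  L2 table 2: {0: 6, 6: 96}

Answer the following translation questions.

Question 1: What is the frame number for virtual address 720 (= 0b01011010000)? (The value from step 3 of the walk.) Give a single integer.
Answer: 96

Derivation:
vaddr = 720: l1_idx=2, l2_idx=6
L1[2] = 2; L2[2][6] = 96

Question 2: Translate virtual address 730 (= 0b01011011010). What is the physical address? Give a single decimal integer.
Answer: 3098

Derivation:
vaddr = 730 = 0b01011011010
Split: l1_idx=2, l2_idx=6, offset=26
L1[2] = 2
L2[2][6] = 96
paddr = 96 * 32 + 26 = 3098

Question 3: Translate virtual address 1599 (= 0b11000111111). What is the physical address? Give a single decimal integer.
vaddr = 1599 = 0b11000111111
Split: l1_idx=6, l2_idx=1, offset=31
L1[6] = 0
L2[0][1] = 58
paddr = 58 * 32 + 31 = 1887

Answer: 1887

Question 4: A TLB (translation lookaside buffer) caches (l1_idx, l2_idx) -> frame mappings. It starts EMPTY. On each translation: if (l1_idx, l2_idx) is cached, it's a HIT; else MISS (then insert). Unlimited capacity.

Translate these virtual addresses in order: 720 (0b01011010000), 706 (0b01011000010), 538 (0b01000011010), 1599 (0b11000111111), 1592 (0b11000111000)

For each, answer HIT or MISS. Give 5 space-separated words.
Answer: MISS HIT MISS MISS HIT

Derivation:
vaddr=720: (2,6) not in TLB -> MISS, insert
vaddr=706: (2,6) in TLB -> HIT
vaddr=538: (2,0) not in TLB -> MISS, insert
vaddr=1599: (6,1) not in TLB -> MISS, insert
vaddr=1592: (6,1) in TLB -> HIT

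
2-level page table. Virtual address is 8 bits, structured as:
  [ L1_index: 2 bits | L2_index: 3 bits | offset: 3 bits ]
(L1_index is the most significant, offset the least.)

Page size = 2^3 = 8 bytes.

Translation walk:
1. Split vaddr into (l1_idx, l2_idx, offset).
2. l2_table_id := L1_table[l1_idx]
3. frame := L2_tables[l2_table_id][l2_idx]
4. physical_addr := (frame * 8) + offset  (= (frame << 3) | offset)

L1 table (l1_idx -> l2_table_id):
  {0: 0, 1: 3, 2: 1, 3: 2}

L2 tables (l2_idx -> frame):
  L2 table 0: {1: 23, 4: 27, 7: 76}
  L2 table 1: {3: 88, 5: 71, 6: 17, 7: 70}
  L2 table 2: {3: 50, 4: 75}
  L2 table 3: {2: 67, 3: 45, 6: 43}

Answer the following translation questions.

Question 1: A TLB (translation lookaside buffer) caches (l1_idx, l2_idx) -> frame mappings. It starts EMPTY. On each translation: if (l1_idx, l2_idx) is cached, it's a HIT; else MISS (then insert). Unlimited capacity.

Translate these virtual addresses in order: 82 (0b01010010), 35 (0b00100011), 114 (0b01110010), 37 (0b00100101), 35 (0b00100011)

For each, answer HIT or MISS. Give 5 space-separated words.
Answer: MISS MISS MISS HIT HIT

Derivation:
vaddr=82: (1,2) not in TLB -> MISS, insert
vaddr=35: (0,4) not in TLB -> MISS, insert
vaddr=114: (1,6) not in TLB -> MISS, insert
vaddr=37: (0,4) in TLB -> HIT
vaddr=35: (0,4) in TLB -> HIT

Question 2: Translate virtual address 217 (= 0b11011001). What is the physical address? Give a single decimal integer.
Answer: 401

Derivation:
vaddr = 217 = 0b11011001
Split: l1_idx=3, l2_idx=3, offset=1
L1[3] = 2
L2[2][3] = 50
paddr = 50 * 8 + 1 = 401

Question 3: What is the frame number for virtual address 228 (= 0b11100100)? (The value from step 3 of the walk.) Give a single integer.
vaddr = 228: l1_idx=3, l2_idx=4
L1[3] = 2; L2[2][4] = 75

Answer: 75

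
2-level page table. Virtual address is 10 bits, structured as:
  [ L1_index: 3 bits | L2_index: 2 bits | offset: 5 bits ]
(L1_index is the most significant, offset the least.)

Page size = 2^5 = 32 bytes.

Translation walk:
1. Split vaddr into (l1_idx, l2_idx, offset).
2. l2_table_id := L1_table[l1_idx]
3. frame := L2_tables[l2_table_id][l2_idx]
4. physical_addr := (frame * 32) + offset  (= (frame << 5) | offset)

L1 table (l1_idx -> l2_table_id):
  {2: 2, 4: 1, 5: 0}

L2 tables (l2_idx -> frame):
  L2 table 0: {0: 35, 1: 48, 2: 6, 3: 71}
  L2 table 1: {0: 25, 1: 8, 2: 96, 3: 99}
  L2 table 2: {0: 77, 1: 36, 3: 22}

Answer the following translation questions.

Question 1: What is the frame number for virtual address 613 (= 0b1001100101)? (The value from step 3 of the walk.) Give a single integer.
vaddr = 613: l1_idx=4, l2_idx=3
L1[4] = 1; L2[1][3] = 99

Answer: 99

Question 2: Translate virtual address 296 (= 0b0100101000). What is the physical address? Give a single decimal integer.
Answer: 1160

Derivation:
vaddr = 296 = 0b0100101000
Split: l1_idx=2, l2_idx=1, offset=8
L1[2] = 2
L2[2][1] = 36
paddr = 36 * 32 + 8 = 1160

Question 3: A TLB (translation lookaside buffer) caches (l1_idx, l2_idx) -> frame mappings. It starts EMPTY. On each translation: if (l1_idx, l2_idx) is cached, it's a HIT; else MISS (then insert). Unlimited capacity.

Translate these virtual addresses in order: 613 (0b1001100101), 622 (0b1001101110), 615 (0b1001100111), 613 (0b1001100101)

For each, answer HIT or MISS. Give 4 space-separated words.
vaddr=613: (4,3) not in TLB -> MISS, insert
vaddr=622: (4,3) in TLB -> HIT
vaddr=615: (4,3) in TLB -> HIT
vaddr=613: (4,3) in TLB -> HIT

Answer: MISS HIT HIT HIT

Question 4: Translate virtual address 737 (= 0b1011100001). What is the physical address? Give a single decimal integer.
vaddr = 737 = 0b1011100001
Split: l1_idx=5, l2_idx=3, offset=1
L1[5] = 0
L2[0][3] = 71
paddr = 71 * 32 + 1 = 2273

Answer: 2273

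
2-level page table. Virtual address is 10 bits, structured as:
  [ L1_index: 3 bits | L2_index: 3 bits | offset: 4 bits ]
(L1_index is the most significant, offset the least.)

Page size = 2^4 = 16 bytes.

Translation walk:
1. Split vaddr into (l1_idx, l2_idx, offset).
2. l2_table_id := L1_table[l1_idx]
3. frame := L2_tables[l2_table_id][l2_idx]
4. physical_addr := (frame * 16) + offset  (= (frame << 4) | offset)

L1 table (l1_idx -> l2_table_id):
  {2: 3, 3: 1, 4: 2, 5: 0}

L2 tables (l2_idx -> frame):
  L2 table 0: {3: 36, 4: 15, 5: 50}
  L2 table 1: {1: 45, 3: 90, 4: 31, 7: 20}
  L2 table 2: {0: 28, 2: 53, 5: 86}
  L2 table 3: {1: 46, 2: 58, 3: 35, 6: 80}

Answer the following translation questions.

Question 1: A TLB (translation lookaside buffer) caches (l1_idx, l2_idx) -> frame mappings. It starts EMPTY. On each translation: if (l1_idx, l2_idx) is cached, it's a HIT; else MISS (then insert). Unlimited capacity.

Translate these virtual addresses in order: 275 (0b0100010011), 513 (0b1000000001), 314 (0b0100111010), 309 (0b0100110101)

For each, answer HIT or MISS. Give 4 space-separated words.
vaddr=275: (2,1) not in TLB -> MISS, insert
vaddr=513: (4,0) not in TLB -> MISS, insert
vaddr=314: (2,3) not in TLB -> MISS, insert
vaddr=309: (2,3) in TLB -> HIT

Answer: MISS MISS MISS HIT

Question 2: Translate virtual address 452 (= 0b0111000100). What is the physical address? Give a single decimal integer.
Answer: 500

Derivation:
vaddr = 452 = 0b0111000100
Split: l1_idx=3, l2_idx=4, offset=4
L1[3] = 1
L2[1][4] = 31
paddr = 31 * 16 + 4 = 500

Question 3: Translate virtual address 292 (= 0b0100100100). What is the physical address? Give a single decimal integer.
vaddr = 292 = 0b0100100100
Split: l1_idx=2, l2_idx=2, offset=4
L1[2] = 3
L2[3][2] = 58
paddr = 58 * 16 + 4 = 932

Answer: 932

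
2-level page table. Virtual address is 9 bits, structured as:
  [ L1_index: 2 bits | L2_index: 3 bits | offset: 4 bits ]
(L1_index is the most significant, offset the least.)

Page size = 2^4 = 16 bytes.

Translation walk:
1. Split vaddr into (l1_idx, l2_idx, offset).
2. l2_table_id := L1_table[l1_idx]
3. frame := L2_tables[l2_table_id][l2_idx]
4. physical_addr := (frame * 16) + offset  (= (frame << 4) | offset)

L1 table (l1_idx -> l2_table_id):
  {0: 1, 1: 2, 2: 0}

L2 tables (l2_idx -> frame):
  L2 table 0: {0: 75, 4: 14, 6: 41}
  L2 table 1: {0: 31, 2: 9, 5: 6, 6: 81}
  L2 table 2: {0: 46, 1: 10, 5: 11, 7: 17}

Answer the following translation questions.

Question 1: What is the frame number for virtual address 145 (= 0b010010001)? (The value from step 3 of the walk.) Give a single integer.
vaddr = 145: l1_idx=1, l2_idx=1
L1[1] = 2; L2[2][1] = 10

Answer: 10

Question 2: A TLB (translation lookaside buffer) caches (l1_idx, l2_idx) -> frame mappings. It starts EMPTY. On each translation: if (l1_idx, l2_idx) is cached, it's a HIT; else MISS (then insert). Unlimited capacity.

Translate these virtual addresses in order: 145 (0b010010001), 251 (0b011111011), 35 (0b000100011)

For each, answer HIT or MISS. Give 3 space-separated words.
vaddr=145: (1,1) not in TLB -> MISS, insert
vaddr=251: (1,7) not in TLB -> MISS, insert
vaddr=35: (0,2) not in TLB -> MISS, insert

Answer: MISS MISS MISS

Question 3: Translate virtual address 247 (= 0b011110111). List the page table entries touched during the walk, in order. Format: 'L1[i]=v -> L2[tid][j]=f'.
Answer: L1[1]=2 -> L2[2][7]=17

Derivation:
vaddr = 247 = 0b011110111
Split: l1_idx=1, l2_idx=7, offset=7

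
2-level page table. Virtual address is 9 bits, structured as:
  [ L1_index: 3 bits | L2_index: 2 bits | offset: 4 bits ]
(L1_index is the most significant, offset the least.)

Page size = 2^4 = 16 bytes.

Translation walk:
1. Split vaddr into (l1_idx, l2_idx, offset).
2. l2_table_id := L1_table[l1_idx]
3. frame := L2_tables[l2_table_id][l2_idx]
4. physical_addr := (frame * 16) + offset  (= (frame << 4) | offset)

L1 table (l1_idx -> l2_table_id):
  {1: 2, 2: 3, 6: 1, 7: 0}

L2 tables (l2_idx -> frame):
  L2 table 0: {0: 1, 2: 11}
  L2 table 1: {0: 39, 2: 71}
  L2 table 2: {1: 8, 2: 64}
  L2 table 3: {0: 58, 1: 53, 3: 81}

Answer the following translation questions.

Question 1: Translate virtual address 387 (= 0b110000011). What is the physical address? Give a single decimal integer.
Answer: 627

Derivation:
vaddr = 387 = 0b110000011
Split: l1_idx=6, l2_idx=0, offset=3
L1[6] = 1
L2[1][0] = 39
paddr = 39 * 16 + 3 = 627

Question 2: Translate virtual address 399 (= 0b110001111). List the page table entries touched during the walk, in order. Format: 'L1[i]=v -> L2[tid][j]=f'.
Answer: L1[6]=1 -> L2[1][0]=39

Derivation:
vaddr = 399 = 0b110001111
Split: l1_idx=6, l2_idx=0, offset=15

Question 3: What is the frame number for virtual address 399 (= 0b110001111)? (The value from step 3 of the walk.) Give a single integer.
vaddr = 399: l1_idx=6, l2_idx=0
L1[6] = 1; L2[1][0] = 39

Answer: 39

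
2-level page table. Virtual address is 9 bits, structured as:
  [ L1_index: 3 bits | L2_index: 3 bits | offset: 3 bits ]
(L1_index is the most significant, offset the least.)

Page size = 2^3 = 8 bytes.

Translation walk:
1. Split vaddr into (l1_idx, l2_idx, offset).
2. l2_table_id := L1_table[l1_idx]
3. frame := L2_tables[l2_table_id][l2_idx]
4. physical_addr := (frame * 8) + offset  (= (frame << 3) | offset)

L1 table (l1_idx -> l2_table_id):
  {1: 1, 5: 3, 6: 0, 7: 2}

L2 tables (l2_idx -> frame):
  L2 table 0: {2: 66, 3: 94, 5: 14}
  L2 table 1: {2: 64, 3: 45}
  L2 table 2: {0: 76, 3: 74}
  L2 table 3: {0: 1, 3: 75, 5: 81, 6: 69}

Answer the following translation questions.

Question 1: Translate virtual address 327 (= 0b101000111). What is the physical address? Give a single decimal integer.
Answer: 15

Derivation:
vaddr = 327 = 0b101000111
Split: l1_idx=5, l2_idx=0, offset=7
L1[5] = 3
L2[3][0] = 1
paddr = 1 * 8 + 7 = 15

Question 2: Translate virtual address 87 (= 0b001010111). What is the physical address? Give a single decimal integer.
vaddr = 87 = 0b001010111
Split: l1_idx=1, l2_idx=2, offset=7
L1[1] = 1
L2[1][2] = 64
paddr = 64 * 8 + 7 = 519

Answer: 519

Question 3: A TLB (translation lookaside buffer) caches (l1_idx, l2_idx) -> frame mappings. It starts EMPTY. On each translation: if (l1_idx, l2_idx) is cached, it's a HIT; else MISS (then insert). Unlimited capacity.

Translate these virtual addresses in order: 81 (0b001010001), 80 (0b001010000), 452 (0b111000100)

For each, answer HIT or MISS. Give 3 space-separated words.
Answer: MISS HIT MISS

Derivation:
vaddr=81: (1,2) not in TLB -> MISS, insert
vaddr=80: (1,2) in TLB -> HIT
vaddr=452: (7,0) not in TLB -> MISS, insert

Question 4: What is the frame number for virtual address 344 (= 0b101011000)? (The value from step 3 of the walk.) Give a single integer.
vaddr = 344: l1_idx=5, l2_idx=3
L1[5] = 3; L2[3][3] = 75

Answer: 75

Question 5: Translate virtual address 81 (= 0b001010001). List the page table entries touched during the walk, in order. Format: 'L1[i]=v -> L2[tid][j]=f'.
Answer: L1[1]=1 -> L2[1][2]=64

Derivation:
vaddr = 81 = 0b001010001
Split: l1_idx=1, l2_idx=2, offset=1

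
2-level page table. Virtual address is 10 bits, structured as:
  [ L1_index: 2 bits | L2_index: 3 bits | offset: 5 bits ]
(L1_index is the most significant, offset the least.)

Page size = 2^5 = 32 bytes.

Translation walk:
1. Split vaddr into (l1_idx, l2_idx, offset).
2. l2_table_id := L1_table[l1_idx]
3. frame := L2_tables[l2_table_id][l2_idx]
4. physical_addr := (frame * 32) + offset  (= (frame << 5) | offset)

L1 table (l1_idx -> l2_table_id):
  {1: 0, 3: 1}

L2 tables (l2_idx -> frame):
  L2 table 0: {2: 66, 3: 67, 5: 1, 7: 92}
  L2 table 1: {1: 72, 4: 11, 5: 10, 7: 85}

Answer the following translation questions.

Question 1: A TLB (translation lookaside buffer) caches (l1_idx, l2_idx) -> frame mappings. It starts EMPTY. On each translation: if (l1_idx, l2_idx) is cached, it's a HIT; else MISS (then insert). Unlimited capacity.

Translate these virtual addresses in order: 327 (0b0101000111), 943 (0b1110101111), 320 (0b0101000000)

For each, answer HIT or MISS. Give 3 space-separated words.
vaddr=327: (1,2) not in TLB -> MISS, insert
vaddr=943: (3,5) not in TLB -> MISS, insert
vaddr=320: (1,2) in TLB -> HIT

Answer: MISS MISS HIT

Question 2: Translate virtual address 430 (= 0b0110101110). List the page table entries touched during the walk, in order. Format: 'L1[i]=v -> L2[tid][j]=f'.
vaddr = 430 = 0b0110101110
Split: l1_idx=1, l2_idx=5, offset=14

Answer: L1[1]=0 -> L2[0][5]=1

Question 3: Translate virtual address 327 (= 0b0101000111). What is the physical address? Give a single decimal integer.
Answer: 2119

Derivation:
vaddr = 327 = 0b0101000111
Split: l1_idx=1, l2_idx=2, offset=7
L1[1] = 0
L2[0][2] = 66
paddr = 66 * 32 + 7 = 2119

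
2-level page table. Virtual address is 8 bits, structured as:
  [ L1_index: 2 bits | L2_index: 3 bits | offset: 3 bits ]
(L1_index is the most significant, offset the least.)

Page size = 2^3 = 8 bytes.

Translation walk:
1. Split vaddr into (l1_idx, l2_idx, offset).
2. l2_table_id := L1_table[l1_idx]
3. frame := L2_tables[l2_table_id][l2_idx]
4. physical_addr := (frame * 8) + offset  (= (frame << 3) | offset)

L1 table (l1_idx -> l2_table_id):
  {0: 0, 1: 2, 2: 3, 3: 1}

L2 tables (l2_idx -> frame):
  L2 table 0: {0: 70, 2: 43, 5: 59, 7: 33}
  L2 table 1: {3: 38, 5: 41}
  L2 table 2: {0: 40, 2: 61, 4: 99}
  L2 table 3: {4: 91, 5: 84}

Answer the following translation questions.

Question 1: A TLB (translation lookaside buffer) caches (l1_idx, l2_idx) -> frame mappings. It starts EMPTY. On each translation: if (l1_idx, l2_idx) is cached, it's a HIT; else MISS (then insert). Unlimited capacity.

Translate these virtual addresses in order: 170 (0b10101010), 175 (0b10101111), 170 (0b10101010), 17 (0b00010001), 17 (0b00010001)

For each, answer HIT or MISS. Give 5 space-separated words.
Answer: MISS HIT HIT MISS HIT

Derivation:
vaddr=170: (2,5) not in TLB -> MISS, insert
vaddr=175: (2,5) in TLB -> HIT
vaddr=170: (2,5) in TLB -> HIT
vaddr=17: (0,2) not in TLB -> MISS, insert
vaddr=17: (0,2) in TLB -> HIT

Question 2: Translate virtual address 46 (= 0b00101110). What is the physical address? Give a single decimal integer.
Answer: 478

Derivation:
vaddr = 46 = 0b00101110
Split: l1_idx=0, l2_idx=5, offset=6
L1[0] = 0
L2[0][5] = 59
paddr = 59 * 8 + 6 = 478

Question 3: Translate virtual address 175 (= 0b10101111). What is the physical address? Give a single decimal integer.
Answer: 679

Derivation:
vaddr = 175 = 0b10101111
Split: l1_idx=2, l2_idx=5, offset=7
L1[2] = 3
L2[3][5] = 84
paddr = 84 * 8 + 7 = 679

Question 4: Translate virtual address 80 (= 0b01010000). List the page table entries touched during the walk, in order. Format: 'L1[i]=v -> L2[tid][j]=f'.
vaddr = 80 = 0b01010000
Split: l1_idx=1, l2_idx=2, offset=0

Answer: L1[1]=2 -> L2[2][2]=61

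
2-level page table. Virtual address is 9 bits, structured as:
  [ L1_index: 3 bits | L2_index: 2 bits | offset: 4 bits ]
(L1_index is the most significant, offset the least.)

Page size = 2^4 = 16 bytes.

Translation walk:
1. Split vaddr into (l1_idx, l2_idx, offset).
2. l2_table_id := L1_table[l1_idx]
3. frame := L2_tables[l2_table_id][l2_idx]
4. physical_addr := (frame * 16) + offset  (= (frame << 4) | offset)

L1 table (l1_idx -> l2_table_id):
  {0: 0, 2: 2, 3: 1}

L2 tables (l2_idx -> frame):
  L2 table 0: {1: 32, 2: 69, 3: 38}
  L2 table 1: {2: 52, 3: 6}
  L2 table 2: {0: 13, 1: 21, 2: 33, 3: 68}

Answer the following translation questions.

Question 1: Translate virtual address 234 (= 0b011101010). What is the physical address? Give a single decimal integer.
Answer: 842

Derivation:
vaddr = 234 = 0b011101010
Split: l1_idx=3, l2_idx=2, offset=10
L1[3] = 1
L2[1][2] = 52
paddr = 52 * 16 + 10 = 842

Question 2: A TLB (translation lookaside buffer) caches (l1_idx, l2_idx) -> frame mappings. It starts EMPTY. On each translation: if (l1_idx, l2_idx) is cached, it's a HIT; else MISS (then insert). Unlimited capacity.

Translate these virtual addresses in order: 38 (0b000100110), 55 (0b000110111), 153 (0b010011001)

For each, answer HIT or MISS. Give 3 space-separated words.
vaddr=38: (0,2) not in TLB -> MISS, insert
vaddr=55: (0,3) not in TLB -> MISS, insert
vaddr=153: (2,1) not in TLB -> MISS, insert

Answer: MISS MISS MISS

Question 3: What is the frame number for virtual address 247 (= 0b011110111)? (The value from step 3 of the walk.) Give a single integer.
Answer: 6

Derivation:
vaddr = 247: l1_idx=3, l2_idx=3
L1[3] = 1; L2[1][3] = 6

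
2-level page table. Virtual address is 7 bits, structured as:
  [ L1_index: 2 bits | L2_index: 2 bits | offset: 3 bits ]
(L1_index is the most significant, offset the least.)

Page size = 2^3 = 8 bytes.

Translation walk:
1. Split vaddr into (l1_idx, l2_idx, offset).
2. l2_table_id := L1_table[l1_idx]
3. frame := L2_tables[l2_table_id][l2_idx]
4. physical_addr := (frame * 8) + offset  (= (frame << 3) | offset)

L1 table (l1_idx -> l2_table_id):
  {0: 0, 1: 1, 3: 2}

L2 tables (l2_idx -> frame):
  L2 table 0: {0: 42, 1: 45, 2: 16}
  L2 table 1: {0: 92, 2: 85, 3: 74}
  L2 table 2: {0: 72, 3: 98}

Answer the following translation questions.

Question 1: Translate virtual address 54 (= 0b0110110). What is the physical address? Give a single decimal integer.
vaddr = 54 = 0b0110110
Split: l1_idx=1, l2_idx=2, offset=6
L1[1] = 1
L2[1][2] = 85
paddr = 85 * 8 + 6 = 686

Answer: 686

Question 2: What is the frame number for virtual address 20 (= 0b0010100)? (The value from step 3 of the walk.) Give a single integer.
Answer: 16

Derivation:
vaddr = 20: l1_idx=0, l2_idx=2
L1[0] = 0; L2[0][2] = 16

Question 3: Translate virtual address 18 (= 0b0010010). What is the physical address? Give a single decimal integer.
vaddr = 18 = 0b0010010
Split: l1_idx=0, l2_idx=2, offset=2
L1[0] = 0
L2[0][2] = 16
paddr = 16 * 8 + 2 = 130

Answer: 130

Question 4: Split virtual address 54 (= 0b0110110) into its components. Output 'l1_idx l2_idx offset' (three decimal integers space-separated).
vaddr = 54 = 0b0110110
  top 2 bits -> l1_idx = 1
  next 2 bits -> l2_idx = 2
  bottom 3 bits -> offset = 6

Answer: 1 2 6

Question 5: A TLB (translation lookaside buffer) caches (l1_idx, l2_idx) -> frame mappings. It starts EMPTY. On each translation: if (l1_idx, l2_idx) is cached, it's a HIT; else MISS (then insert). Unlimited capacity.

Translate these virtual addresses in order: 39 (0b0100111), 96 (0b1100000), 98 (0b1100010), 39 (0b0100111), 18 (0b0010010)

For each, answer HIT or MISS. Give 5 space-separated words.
vaddr=39: (1,0) not in TLB -> MISS, insert
vaddr=96: (3,0) not in TLB -> MISS, insert
vaddr=98: (3,0) in TLB -> HIT
vaddr=39: (1,0) in TLB -> HIT
vaddr=18: (0,2) not in TLB -> MISS, insert

Answer: MISS MISS HIT HIT MISS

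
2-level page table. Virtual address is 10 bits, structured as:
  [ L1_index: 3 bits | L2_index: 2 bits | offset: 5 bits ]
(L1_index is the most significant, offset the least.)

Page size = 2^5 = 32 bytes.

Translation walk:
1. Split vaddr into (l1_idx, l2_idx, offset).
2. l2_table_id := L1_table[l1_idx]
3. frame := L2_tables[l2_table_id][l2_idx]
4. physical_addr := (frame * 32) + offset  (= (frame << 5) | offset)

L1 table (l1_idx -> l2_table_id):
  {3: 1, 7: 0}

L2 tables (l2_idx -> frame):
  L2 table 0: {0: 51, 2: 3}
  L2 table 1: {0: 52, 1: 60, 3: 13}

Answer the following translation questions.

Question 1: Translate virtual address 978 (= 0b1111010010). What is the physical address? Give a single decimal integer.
Answer: 114

Derivation:
vaddr = 978 = 0b1111010010
Split: l1_idx=7, l2_idx=2, offset=18
L1[7] = 0
L2[0][2] = 3
paddr = 3 * 32 + 18 = 114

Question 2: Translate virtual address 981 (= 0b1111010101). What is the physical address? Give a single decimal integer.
vaddr = 981 = 0b1111010101
Split: l1_idx=7, l2_idx=2, offset=21
L1[7] = 0
L2[0][2] = 3
paddr = 3 * 32 + 21 = 117

Answer: 117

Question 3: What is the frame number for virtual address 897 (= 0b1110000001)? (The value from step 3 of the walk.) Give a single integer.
vaddr = 897: l1_idx=7, l2_idx=0
L1[7] = 0; L2[0][0] = 51

Answer: 51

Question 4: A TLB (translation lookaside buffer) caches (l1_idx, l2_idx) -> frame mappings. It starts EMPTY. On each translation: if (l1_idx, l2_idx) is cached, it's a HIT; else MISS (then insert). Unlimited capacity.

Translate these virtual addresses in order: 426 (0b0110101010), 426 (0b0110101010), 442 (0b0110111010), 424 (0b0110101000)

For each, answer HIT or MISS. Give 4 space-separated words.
vaddr=426: (3,1) not in TLB -> MISS, insert
vaddr=426: (3,1) in TLB -> HIT
vaddr=442: (3,1) in TLB -> HIT
vaddr=424: (3,1) in TLB -> HIT

Answer: MISS HIT HIT HIT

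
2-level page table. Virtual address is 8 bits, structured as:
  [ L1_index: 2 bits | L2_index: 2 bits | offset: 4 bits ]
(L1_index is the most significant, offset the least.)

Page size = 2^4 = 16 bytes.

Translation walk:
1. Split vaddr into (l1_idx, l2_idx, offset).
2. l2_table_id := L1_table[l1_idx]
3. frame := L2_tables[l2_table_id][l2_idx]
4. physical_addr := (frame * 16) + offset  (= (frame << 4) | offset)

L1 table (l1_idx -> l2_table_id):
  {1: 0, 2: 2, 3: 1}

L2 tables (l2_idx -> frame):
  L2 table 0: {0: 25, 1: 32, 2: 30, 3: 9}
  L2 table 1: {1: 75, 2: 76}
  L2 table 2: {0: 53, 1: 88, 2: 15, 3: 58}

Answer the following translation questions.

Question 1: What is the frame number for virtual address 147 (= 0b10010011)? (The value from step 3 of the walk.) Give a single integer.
vaddr = 147: l1_idx=2, l2_idx=1
L1[2] = 2; L2[2][1] = 88

Answer: 88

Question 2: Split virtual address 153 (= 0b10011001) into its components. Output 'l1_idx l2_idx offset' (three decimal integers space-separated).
Answer: 2 1 9

Derivation:
vaddr = 153 = 0b10011001
  top 2 bits -> l1_idx = 2
  next 2 bits -> l2_idx = 1
  bottom 4 bits -> offset = 9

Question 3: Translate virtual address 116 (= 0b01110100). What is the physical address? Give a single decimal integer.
Answer: 148

Derivation:
vaddr = 116 = 0b01110100
Split: l1_idx=1, l2_idx=3, offset=4
L1[1] = 0
L2[0][3] = 9
paddr = 9 * 16 + 4 = 148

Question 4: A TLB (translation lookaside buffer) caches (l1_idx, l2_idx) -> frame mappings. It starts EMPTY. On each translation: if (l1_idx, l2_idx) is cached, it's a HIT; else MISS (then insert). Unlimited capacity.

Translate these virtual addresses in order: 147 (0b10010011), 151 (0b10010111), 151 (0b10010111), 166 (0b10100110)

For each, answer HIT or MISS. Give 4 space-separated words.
vaddr=147: (2,1) not in TLB -> MISS, insert
vaddr=151: (2,1) in TLB -> HIT
vaddr=151: (2,1) in TLB -> HIT
vaddr=166: (2,2) not in TLB -> MISS, insert

Answer: MISS HIT HIT MISS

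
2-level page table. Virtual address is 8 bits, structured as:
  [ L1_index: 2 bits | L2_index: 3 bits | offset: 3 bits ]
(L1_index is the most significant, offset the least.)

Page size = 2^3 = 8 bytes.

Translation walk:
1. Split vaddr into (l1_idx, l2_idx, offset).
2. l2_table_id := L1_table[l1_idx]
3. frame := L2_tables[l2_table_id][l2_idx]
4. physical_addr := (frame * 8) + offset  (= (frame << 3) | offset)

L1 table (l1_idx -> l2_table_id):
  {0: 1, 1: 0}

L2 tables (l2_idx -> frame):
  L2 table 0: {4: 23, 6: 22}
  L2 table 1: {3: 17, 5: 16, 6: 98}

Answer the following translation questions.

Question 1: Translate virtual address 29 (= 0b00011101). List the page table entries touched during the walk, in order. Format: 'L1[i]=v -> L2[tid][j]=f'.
Answer: L1[0]=1 -> L2[1][3]=17

Derivation:
vaddr = 29 = 0b00011101
Split: l1_idx=0, l2_idx=3, offset=5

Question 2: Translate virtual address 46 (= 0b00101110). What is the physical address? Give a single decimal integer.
Answer: 134

Derivation:
vaddr = 46 = 0b00101110
Split: l1_idx=0, l2_idx=5, offset=6
L1[0] = 1
L2[1][5] = 16
paddr = 16 * 8 + 6 = 134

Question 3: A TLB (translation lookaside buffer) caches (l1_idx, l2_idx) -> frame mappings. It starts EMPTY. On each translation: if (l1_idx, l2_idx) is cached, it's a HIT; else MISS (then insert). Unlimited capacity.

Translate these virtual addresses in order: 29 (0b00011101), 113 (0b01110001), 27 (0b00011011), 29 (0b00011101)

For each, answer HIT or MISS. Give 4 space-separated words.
vaddr=29: (0,3) not in TLB -> MISS, insert
vaddr=113: (1,6) not in TLB -> MISS, insert
vaddr=27: (0,3) in TLB -> HIT
vaddr=29: (0,3) in TLB -> HIT

Answer: MISS MISS HIT HIT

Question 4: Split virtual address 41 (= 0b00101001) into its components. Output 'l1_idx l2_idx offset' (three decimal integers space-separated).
vaddr = 41 = 0b00101001
  top 2 bits -> l1_idx = 0
  next 3 bits -> l2_idx = 5
  bottom 3 bits -> offset = 1

Answer: 0 5 1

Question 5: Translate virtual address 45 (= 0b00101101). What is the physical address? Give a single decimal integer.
vaddr = 45 = 0b00101101
Split: l1_idx=0, l2_idx=5, offset=5
L1[0] = 1
L2[1][5] = 16
paddr = 16 * 8 + 5 = 133

Answer: 133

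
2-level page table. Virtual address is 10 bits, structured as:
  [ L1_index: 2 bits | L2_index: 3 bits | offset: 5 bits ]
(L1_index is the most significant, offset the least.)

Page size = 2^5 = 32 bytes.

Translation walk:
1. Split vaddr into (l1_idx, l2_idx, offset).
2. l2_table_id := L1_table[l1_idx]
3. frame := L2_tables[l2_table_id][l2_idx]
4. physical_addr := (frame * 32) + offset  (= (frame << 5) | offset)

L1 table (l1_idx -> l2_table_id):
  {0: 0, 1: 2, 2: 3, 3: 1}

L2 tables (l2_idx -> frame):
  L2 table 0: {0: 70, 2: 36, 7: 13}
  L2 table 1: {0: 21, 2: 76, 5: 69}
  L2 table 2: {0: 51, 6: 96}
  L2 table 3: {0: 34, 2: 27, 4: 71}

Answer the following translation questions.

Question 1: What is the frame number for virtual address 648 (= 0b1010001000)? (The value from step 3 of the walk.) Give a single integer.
vaddr = 648: l1_idx=2, l2_idx=4
L1[2] = 3; L2[3][4] = 71

Answer: 71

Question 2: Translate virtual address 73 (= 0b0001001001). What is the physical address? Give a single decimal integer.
vaddr = 73 = 0b0001001001
Split: l1_idx=0, l2_idx=2, offset=9
L1[0] = 0
L2[0][2] = 36
paddr = 36 * 32 + 9 = 1161

Answer: 1161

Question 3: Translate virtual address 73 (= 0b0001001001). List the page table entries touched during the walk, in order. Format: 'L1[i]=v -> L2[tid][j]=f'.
vaddr = 73 = 0b0001001001
Split: l1_idx=0, l2_idx=2, offset=9

Answer: L1[0]=0 -> L2[0][2]=36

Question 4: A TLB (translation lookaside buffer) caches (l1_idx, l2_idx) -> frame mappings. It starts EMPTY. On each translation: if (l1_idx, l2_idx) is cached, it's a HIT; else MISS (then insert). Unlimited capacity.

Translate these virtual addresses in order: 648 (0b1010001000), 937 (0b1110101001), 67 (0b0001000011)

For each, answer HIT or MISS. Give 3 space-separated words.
Answer: MISS MISS MISS

Derivation:
vaddr=648: (2,4) not in TLB -> MISS, insert
vaddr=937: (3,5) not in TLB -> MISS, insert
vaddr=67: (0,2) not in TLB -> MISS, insert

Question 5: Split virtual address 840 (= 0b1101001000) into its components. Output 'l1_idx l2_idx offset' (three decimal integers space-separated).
Answer: 3 2 8

Derivation:
vaddr = 840 = 0b1101001000
  top 2 bits -> l1_idx = 3
  next 3 bits -> l2_idx = 2
  bottom 5 bits -> offset = 8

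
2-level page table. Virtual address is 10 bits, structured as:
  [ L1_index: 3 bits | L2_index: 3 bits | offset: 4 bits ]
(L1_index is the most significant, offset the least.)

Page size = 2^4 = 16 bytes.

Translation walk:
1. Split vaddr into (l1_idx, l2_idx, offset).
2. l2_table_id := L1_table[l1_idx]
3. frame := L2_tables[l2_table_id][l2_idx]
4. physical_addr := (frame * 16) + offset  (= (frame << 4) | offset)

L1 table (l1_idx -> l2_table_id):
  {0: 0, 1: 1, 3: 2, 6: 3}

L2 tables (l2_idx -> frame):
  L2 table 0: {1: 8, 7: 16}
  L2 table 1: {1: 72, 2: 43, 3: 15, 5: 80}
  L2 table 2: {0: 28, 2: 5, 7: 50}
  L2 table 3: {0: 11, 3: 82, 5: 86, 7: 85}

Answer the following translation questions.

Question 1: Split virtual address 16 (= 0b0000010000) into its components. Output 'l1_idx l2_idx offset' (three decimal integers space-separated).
vaddr = 16 = 0b0000010000
  top 3 bits -> l1_idx = 0
  next 3 bits -> l2_idx = 1
  bottom 4 bits -> offset = 0

Answer: 0 1 0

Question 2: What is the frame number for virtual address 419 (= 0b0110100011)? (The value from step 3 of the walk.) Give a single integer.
vaddr = 419: l1_idx=3, l2_idx=2
L1[3] = 2; L2[2][2] = 5

Answer: 5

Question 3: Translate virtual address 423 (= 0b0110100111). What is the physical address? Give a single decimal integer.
Answer: 87

Derivation:
vaddr = 423 = 0b0110100111
Split: l1_idx=3, l2_idx=2, offset=7
L1[3] = 2
L2[2][2] = 5
paddr = 5 * 16 + 7 = 87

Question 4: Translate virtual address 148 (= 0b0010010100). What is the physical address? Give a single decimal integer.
Answer: 1156

Derivation:
vaddr = 148 = 0b0010010100
Split: l1_idx=1, l2_idx=1, offset=4
L1[1] = 1
L2[1][1] = 72
paddr = 72 * 16 + 4 = 1156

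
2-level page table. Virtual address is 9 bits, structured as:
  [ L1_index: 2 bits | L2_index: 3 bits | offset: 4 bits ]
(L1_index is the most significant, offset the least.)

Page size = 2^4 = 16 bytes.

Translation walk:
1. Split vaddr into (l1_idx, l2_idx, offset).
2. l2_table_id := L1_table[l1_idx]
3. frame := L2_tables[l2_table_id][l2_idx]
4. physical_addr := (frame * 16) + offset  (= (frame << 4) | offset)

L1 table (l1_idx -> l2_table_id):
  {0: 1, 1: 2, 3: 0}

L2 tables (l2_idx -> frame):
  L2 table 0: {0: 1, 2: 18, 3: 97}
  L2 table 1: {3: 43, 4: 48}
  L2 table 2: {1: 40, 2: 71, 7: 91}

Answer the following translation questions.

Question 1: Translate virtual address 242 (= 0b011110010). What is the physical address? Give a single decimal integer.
Answer: 1458

Derivation:
vaddr = 242 = 0b011110010
Split: l1_idx=1, l2_idx=7, offset=2
L1[1] = 2
L2[2][7] = 91
paddr = 91 * 16 + 2 = 1458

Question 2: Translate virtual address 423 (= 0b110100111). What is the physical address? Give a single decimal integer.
vaddr = 423 = 0b110100111
Split: l1_idx=3, l2_idx=2, offset=7
L1[3] = 0
L2[0][2] = 18
paddr = 18 * 16 + 7 = 295

Answer: 295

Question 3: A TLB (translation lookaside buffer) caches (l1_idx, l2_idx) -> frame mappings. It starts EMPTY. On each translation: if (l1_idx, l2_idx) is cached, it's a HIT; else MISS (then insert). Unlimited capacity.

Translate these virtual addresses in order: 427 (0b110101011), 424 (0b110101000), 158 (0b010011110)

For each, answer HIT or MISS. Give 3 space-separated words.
vaddr=427: (3,2) not in TLB -> MISS, insert
vaddr=424: (3,2) in TLB -> HIT
vaddr=158: (1,1) not in TLB -> MISS, insert

Answer: MISS HIT MISS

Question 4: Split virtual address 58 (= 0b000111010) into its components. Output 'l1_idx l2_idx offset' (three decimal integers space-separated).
vaddr = 58 = 0b000111010
  top 2 bits -> l1_idx = 0
  next 3 bits -> l2_idx = 3
  bottom 4 bits -> offset = 10

Answer: 0 3 10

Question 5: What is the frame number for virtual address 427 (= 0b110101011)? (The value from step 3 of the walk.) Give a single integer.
vaddr = 427: l1_idx=3, l2_idx=2
L1[3] = 0; L2[0][2] = 18

Answer: 18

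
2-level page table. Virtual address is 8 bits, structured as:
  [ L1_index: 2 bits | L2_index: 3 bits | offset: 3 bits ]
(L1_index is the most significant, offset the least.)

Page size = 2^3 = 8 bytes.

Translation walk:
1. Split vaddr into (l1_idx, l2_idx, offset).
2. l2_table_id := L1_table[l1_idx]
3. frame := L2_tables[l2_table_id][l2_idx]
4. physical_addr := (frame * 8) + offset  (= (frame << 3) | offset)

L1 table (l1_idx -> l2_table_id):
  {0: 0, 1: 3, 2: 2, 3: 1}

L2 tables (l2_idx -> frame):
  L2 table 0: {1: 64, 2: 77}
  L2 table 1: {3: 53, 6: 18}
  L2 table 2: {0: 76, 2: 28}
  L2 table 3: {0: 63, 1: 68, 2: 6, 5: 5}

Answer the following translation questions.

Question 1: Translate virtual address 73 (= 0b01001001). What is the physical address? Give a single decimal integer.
Answer: 545

Derivation:
vaddr = 73 = 0b01001001
Split: l1_idx=1, l2_idx=1, offset=1
L1[1] = 3
L2[3][1] = 68
paddr = 68 * 8 + 1 = 545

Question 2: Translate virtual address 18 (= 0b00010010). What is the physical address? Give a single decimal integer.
vaddr = 18 = 0b00010010
Split: l1_idx=0, l2_idx=2, offset=2
L1[0] = 0
L2[0][2] = 77
paddr = 77 * 8 + 2 = 618

Answer: 618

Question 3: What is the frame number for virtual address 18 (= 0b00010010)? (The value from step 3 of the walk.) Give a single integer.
Answer: 77

Derivation:
vaddr = 18: l1_idx=0, l2_idx=2
L1[0] = 0; L2[0][2] = 77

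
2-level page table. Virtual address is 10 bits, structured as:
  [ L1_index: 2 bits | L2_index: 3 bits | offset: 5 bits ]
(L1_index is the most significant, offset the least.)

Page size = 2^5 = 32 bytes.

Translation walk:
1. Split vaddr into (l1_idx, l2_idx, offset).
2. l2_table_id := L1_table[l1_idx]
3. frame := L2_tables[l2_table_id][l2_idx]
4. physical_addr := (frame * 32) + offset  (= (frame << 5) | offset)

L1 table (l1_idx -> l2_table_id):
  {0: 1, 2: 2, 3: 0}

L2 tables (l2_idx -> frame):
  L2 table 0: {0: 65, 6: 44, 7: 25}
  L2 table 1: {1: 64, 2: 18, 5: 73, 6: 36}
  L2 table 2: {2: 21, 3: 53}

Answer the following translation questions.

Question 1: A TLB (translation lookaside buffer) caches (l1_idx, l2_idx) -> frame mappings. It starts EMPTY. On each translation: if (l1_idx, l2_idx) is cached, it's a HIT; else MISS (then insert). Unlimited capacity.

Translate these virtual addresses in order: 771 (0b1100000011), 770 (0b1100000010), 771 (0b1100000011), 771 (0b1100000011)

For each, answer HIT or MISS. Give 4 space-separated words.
vaddr=771: (3,0) not in TLB -> MISS, insert
vaddr=770: (3,0) in TLB -> HIT
vaddr=771: (3,0) in TLB -> HIT
vaddr=771: (3,0) in TLB -> HIT

Answer: MISS HIT HIT HIT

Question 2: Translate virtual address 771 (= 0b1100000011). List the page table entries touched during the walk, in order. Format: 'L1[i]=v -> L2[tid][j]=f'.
Answer: L1[3]=0 -> L2[0][0]=65

Derivation:
vaddr = 771 = 0b1100000011
Split: l1_idx=3, l2_idx=0, offset=3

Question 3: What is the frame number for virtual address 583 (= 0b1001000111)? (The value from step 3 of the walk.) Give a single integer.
Answer: 21

Derivation:
vaddr = 583: l1_idx=2, l2_idx=2
L1[2] = 2; L2[2][2] = 21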